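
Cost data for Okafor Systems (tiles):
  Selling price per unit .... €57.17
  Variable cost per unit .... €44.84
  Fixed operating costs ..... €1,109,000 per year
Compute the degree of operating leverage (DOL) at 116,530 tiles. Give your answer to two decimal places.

At 116,530 units, contribution = 116,530 × €12.33 = €1,436,814.90.
EBIT = €1,436,814.90 − €1,109,000 = €327,814.90.
DOL = contribution ÷ EBIT = €1,436,814.90 ÷ €327,814.90 = 4.3830.

4.38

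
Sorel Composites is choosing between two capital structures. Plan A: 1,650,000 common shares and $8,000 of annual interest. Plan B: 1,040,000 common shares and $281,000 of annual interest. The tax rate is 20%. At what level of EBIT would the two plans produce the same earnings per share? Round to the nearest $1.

Set EPS_A = EPS_B: (EBIT − $8,000)(1 − 0.20) ÷ 1,650,000 = (EBIT − $281,000)(1 − 0.20) ÷ 1,040,000.
Cancelling (1 − t) and cross-multiplying: 1,040,000·(EBIT − 8,000) = 1,650,000·(EBIT − 281,000).
EBIT × (1,650,000 − 1,040,000) = 281,000 × 1,650,000 − 8,000 × 1,040,000 = 455,330,000,000, so EBIT = 455,330,000,000 ÷ 610,000 = 746,442.62.

$746,443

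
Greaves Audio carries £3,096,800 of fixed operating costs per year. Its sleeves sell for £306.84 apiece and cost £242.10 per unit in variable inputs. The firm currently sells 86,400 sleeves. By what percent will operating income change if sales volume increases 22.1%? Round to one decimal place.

+49.5%

Total contribution margin = 86,400 × £64.74 = £5,593,536.00.
Operating income = contribution − fixed costs = £5,593,536.00 − £3,096,800 = £2,496,736.00.
Degree of operating leverage = £5,593,536.00 / £2,496,736.00 = 2.2403.
So EBIT moves 2.2403 × (+22.1%) = +49.5%.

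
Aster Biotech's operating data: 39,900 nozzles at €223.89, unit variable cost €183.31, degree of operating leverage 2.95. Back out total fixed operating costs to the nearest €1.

€1,070,280

At 39,900 units, contribution = 39,900 × €40.58 = €1,619,142.00.
Since DOL = CM ÷ EBIT, EBIT = €1,619,142.00 ÷ 2.95 = €548,861.69.
And FC = contribution − EBIT = €1,619,142.00 − €548,861.69 = €1,070,280.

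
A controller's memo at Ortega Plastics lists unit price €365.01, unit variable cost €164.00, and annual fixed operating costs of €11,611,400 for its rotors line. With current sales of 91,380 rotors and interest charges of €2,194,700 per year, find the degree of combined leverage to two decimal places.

Contribution at this volume is 91,380 × €201.01 = €18,368,293.80.
Subtracting fixed costs: EBIT = €18,368,293.80 − €11,611,400 = €6,756,893.80. Interest = €2,194,700.00, so EBIT − I = €4,562,193.80.
Degree of total leverage = total CM / (EBIT − interest) = €18,368,293.80 / €4,562,193.80 = 4.0262.

4.03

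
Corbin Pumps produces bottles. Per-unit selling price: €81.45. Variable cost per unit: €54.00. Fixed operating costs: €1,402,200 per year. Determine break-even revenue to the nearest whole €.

€4,160,626

CM per unit = €81.45 − €54.00 = €27.45; CM ratio = €27.45 / €81.45 = 0.3370.
Break-even sales = FC ÷ CM ratio = €1,402,200 × €81.45 / €27.45 = €4,160,626.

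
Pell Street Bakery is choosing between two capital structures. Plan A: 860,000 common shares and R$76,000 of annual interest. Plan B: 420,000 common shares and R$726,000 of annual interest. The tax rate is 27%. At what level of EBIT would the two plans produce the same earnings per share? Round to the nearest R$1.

R$1,346,455

Set EPS_A = EPS_B: (EBIT − R$76,000)(1 − 0.27) ÷ 860,000 = (EBIT − R$726,000)(1 − 0.27) ÷ 420,000.
Cancelling (1 − t) and cross-multiplying: 420,000·(EBIT − 76,000) = 860,000·(EBIT − 726,000).
EBIT × (860,000 − 420,000) = 726,000 × 860,000 − 76,000 × 420,000 = 592,440,000,000, so EBIT = 592,440,000,000 ÷ 440,000 = 1,346,454.55.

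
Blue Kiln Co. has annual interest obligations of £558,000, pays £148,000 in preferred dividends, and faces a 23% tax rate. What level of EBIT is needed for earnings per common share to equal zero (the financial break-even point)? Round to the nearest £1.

Preferred dividends are paid after tax, so their pre-tax equivalent is £148,000 ÷ (1 − 0.23) = £192,207.79.
EPS = 0 when EBIT covers interest plus the pre-tax preferred burden: £558,000 + £192,207.79 = £750,207.79.

£750,208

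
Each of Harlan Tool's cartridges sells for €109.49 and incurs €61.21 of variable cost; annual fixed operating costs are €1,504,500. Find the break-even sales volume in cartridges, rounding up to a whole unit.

31,162 cartridges

Unit CM = price − variable cost = €109.49 − €61.21 = €48.28.
Break-even volume = fixed costs ÷ CM per unit = €1,504,500 ÷ €48.28 = 31,161.97, so 31,162 cartridges.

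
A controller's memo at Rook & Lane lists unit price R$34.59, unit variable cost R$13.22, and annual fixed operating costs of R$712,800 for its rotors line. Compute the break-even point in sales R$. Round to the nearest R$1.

R$1,153,755

Contribution margin per unit = R$34.59 − R$13.22 = R$21.37, a CM ratio of R$21.37 ÷ R$34.59 = 0.6178.
Break-even revenue = fixed costs × price ÷ CM = R$712,800 × R$34.59 ÷ R$21.37 = R$1,153,755.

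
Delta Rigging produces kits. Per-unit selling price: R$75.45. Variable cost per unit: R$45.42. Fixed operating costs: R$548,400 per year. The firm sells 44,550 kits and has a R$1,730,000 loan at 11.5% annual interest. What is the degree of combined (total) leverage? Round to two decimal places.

2.27

Contribution at this volume is 44,550 × R$30.03 = R$1,337,836.50.
Operating income = contribution − fixed costs = R$1,337,836.50 − R$548,400 = R$789,436.50. Interest = R$198,950.00.
DOL = R$1,337,836.50 ÷ R$789,436.50 = 1.6947; DFL = R$789,436.50 ÷ R$590,486.50 = 1.3369.
DCL = DOL × DFL = 1.6947 × 1.3369 = 2.2656.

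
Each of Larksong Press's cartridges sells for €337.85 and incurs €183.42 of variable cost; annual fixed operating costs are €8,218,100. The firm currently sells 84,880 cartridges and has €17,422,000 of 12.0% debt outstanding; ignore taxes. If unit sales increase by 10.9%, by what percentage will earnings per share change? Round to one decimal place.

+51.0%

At 84,880 units, contribution = 84,880 × €154.43 = €13,108,018.40.
Operating income = contribution − fixed costs = €13,108,018.40 − €8,218,100 = €4,889,918.40.
After interest of €2,090,640.00, pre-tax earnings = €2,799,278.40.
Degree of combined leverage = contribution ÷ (EBIT − I) = €13,108,018.40 ÷ €2,799,278.40 = 4.6826.
%ΔEPS = DCL × %ΔSales = 4.6826 × +10.9% = +51.0%.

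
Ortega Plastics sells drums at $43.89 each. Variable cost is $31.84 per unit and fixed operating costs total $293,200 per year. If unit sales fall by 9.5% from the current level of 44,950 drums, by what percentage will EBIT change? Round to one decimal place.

At 44,950 units, contribution = 44,950 × $12.05 = $541,647.50.
Subtracting fixed costs: EBIT = $541,647.50 − $293,200 = $248,447.50.
So DOL = total CM / EBIT = $541,647.50 / $248,447.50 = 2.1801.
Operating income changes by 2.1801 × -9.5% = -20.7%.

-20.7%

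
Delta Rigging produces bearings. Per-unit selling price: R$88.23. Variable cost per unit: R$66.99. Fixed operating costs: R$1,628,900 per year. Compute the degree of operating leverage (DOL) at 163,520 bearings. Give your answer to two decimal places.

Contribution at this volume is 163,520 × R$21.24 = R$3,473,164.80.
EBIT = R$3,473,164.80 − R$1,628,900 = R$1,844,264.80.
Degree of operating leverage = R$3,473,164.80 / R$1,844,264.80 = 1.8832.

1.88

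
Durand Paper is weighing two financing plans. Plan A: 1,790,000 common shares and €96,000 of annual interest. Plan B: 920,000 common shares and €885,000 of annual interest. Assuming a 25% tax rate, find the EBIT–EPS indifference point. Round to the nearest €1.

€1,719,345

At indifference, (EBIT − 96,000)(1 − t)/1,790,000 = (EBIT − 885,000)(1 − t)/920,000.
The (1 − t) factor cancels: (EBIT − 96,000) × 920,000 = (EBIT − 885,000) × 1,790,000.
Solving, EBIT = (885,000·1,790,000 − 96,000·920,000) / (1,790,000 − 920,000) = 1,495,830,000,000 / 870,000 = 1,719,344.83.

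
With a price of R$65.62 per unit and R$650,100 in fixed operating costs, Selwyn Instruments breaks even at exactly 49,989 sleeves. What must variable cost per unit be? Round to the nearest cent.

At break-even, FC = Q × (P − VC), so P − VC = R$650,100 ÷ 49,989 = R$13.0049.
Hence VC = price − CM = R$65.62 − R$13.0049 = R$52.62.

R$52.62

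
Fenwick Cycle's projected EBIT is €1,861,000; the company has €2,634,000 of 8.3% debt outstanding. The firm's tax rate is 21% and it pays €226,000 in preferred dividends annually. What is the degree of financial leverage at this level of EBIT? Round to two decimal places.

1.37

Interest = €218,622.00.
Pre-tax preferred-dividend burden = €226,000 ÷ (1 − 0.21) = €286,075.95.
DFL = EBIT ÷ [EBIT − I − D_p/(1−t)] = €1,861,000 ÷ [€1,861,000 − €218,622.00 − €286,075.95] = €1,861,000 ÷ €1,356,302.05 = 1.3721.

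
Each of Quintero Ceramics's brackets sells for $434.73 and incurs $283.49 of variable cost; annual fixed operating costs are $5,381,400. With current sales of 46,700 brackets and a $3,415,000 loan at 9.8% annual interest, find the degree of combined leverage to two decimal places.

Total contribution margin = 46,700 × $151.24 = $7,062,908.00.
Subtracting fixed costs: EBIT = $7,062,908.00 − $5,381,400 = $1,681,508.00. Interest = $334,670.00.
DOL = $7,062,908.00 ÷ $1,681,508.00 = 4.2003; DFL = $1,681,508.00 ÷ $1,346,838.00 = 1.2485.
DCL = DOL × DFL = 4.2003 × 1.2485 = 5.2441.

5.24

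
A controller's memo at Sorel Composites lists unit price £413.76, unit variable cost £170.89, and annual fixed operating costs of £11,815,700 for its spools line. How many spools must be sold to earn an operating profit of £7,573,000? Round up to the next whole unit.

Each unit contributes £413.76 − £170.89 = £242.87.
Units = (FC + target) / CM = (£11,815,700 + £7,573,000) / £242.87 = 79,831.60, so 79,832 spools.

79,832 spools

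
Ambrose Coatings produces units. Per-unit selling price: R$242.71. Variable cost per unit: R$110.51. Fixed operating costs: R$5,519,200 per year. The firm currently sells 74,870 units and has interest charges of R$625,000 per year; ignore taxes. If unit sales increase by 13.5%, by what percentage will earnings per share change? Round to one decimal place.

+35.6%

Total contribution margin = 74,870 × R$132.20 = R$9,897,814.00.
EBIT = R$9,897,814.00 − R$5,519,200 = R$4,378,614.00.
Interest = R$625,000.00, so EBIT − I = R$3,753,614.00.
DCL = total CM / (EBIT − I) = R$9,897,814.00 / R$3,753,614.00 = 2.6369.
%ΔEPS = DCL × %ΔSales = 2.6369 × +13.5% = +35.6%.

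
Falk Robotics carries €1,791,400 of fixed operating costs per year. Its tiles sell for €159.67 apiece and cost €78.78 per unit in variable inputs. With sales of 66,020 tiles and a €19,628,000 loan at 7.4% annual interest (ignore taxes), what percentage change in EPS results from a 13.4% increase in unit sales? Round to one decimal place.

+34.1%

Total contribution margin = 66,020 × €80.89 = €5,340,357.80.
Subtracting fixed costs: EBIT = €5,340,357.80 − €1,791,400 = €3,548,957.80.
Interest = €1,452,472.00, so EBIT − I = €2,096,485.80.
DCL = total CM / (EBIT − I) = €5,340,357.80 / €2,096,485.80 = 2.5473.
%ΔEPS = DCL × %ΔSales = 2.5473 × +13.4% = +34.1%.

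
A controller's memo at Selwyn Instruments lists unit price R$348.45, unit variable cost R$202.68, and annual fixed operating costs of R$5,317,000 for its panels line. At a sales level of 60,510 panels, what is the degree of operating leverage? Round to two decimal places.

2.52

Total contribution margin = 60,510 × R$145.77 = R$8,820,542.70.
Subtracting fixed costs: EBIT = R$8,820,542.70 − R$5,317,000 = R$3,503,542.70.
DOL = contribution ÷ EBIT = R$8,820,542.70 ÷ R$3,503,542.70 = 2.5176.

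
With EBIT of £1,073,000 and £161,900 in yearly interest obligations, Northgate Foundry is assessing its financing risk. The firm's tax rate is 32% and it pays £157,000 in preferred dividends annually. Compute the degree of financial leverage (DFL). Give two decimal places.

1.58

Interest = £161,900.00.
Preferred dividends grossed up pre-tax: £157,000 / (1 − 0.32) = £230,882.35.
DFL = EBIT ÷ [EBIT − I − D_p/(1−t)] = £1,073,000 ÷ [£1,073,000 − £161,900.00 − £230,882.35] = £1,073,000 ÷ £680,217.65 = 1.5774.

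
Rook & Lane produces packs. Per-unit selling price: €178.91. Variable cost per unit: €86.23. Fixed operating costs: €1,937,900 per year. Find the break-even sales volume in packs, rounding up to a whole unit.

20,910 packs

Unit CM = price − variable cost = €178.91 − €86.23 = €92.68.
Break-even volume = fixed costs ÷ CM per unit = €1,937,900 ÷ €92.68 = 20,909.58, so 20,910 packs.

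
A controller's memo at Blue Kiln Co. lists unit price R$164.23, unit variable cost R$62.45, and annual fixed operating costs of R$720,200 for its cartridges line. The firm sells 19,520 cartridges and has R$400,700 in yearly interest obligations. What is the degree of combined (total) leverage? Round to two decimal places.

2.29

Contribution at this volume is 19,520 × R$101.78 = R$1,986,745.60.
EBIT = R$1,986,745.60 − R$720,200 = R$1,266,545.60. Interest = R$400,700.00.
DOL = R$1,986,745.60 ÷ R$1,266,545.60 = 1.5686; DFL = R$1,266,545.60 ÷ R$865,845.60 = 1.4628.
Combined leverage = 1.5686 × 1.4628 = 2.2945.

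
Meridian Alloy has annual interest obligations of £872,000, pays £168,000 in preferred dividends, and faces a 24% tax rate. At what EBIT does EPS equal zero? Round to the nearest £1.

Preferred dividends are paid after tax, so their pre-tax equivalent is £168,000 ÷ (1 − 0.24) = £221,052.63.
Financial break-even EBIT = interest + D_p ÷ (1 − t) = £872,000 + £221,052.63 = £1,093,052.63.

£1,093,053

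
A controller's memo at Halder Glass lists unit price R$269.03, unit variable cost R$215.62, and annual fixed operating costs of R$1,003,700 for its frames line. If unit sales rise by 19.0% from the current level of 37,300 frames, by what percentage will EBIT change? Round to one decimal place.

At 37,300 units, contribution = 37,300 × R$53.41 = R$1,992,193.00.
Operating income = contribution − fixed costs = R$1,992,193.00 − R$1,003,700 = R$988,493.00.
So DOL = total CM / EBIT = R$1,992,193.00 / R$988,493.00 = 2.0154.
%ΔEBIT = DOL × %ΔSales = 2.0154 × +19.0% = +38.3%.

+38.3%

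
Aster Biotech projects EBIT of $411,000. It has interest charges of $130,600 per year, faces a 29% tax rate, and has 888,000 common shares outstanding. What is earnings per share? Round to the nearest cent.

$0.22

Interest = $130,600.00, so EBT = $411,000 − $130,600.00 = $280,400.00.
Net income = $280,400.00 × (1 − 0.29) = $199,084.00.
EPS = $199,084.00 ÷ 888,000 = $0.22.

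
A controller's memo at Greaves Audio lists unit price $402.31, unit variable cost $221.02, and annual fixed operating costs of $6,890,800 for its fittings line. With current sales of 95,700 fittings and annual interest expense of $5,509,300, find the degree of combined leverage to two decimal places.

3.51

Contribution at this volume is 95,700 × $181.29 = $17,349,453.00.
Subtracting fixed costs: EBIT = $17,349,453.00 − $6,890,800 = $10,458,653.00. Interest = $5,509,300.00.
DOL = $17,349,453.00 ÷ $10,458,653.00 = 1.6589; DFL = $10,458,653.00 ÷ $4,949,353.00 = 2.1131.
DCL = DOL × DFL = 1.6589 × 2.1131 = 3.5054.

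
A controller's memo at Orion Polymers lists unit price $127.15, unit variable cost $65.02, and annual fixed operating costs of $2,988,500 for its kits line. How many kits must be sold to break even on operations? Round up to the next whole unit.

Contribution margin per unit = $127.15 − $65.02 = $62.13.
Break-even volume = fixed costs ÷ CM per unit = $2,988,500 ÷ $62.13 = 48,100.76, so 48,101 kits.

48,101 kits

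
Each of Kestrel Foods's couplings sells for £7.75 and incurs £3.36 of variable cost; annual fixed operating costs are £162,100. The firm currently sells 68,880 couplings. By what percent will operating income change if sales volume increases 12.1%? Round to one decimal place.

Total contribution margin = 68,880 × £4.39 = £302,383.20.
EBIT = £302,383.20 − £162,100 = £140,283.20.
So DOL = total CM / EBIT = £302,383.20 / £140,283.20 = 2.1555.
%ΔEBIT = DOL × %ΔSales = 2.1555 × +12.1% = +26.1%.

+26.1%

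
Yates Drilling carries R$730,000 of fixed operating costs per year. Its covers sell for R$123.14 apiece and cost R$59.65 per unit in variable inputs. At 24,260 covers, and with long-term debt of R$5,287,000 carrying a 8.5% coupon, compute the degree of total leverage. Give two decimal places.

4.27

Contribution at this volume is 24,260 × R$63.49 = R$1,540,267.40.
Subtracting fixed costs: EBIT = R$1,540,267.40 − R$730,000 = R$810,267.40. Interest = R$449,395.00.
DOL = R$1,540,267.40 ÷ R$810,267.40 = 1.9009; DFL = R$810,267.40 ÷ R$360,872.40 = 2.2453.
Combined leverage = 1.9009 × 2.2453 = 4.2681.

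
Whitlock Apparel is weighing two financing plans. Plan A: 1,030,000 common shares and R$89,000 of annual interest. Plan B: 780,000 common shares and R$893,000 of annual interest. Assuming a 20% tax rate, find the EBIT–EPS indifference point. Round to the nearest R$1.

R$3,401,480

Set EPS_A = EPS_B: (EBIT − R$89,000)(1 − 0.20) ÷ 1,030,000 = (EBIT − R$893,000)(1 − 0.20) ÷ 780,000.
The (1 − t) factor cancels: (EBIT − 89,000) × 780,000 = (EBIT − 893,000) × 1,030,000.
Solving, EBIT = (893,000·1,030,000 − 89,000·780,000) / (1,030,000 − 780,000) = 850,370,000,000 / 250,000 = 3,401,480.00.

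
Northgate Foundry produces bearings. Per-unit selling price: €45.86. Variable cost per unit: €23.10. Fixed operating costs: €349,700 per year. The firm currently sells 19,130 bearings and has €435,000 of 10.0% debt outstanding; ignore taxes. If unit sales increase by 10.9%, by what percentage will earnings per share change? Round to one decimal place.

At 19,130 units, contribution = 19,130 × €22.76 = €435,398.80.
Operating income = contribution − fixed costs = €435,398.80 − €349,700 = €85,698.80.
Interest = €43,500.00, so EBIT − I = €42,198.80.
Degree of combined leverage = contribution ÷ (EBIT − I) = €435,398.80 ÷ €42,198.80 = 10.3178.
EPS therefore changes by 10.3178 × (+10.9%) = +112.5%.

+112.5%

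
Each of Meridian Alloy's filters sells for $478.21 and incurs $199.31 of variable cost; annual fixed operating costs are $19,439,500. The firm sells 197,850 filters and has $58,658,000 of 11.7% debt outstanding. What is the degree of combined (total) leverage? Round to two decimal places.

Total contribution margin = 197,850 × $278.90 = $55,180,365.00.
Operating income = contribution − fixed costs = $55,180,365.00 − $19,439,500 = $35,740,865.00. Interest = $6,862,986.00, so EBIT − I = $28,877,879.00.
Degree of total leverage = total CM / (EBIT − interest) = $55,180,365.00 / $28,877,879.00 = 1.9108.

1.91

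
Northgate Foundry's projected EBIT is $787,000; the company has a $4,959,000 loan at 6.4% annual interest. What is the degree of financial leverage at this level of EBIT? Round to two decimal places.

Annual interest charges come to $317,376.00.
DFL = EBIT ÷ (EBIT − I) = $787,000 ÷ ($787,000 − $317,376.00) = $787,000 ÷ $469,624.00 = 1.6758.

1.68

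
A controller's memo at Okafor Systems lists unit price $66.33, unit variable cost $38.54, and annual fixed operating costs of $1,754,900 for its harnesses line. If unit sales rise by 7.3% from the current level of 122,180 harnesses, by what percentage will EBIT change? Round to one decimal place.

+15.1%

Contribution at this volume is 122,180 × $27.79 = $3,395,382.20.
Subtracting fixed costs: EBIT = $3,395,382.20 − $1,754,900 = $1,640,482.20.
DOL = contribution ÷ EBIT = $3,395,382.20 ÷ $1,640,482.20 = 2.0697.
So EBIT moves 2.0697 × (+7.3%) = +15.1%.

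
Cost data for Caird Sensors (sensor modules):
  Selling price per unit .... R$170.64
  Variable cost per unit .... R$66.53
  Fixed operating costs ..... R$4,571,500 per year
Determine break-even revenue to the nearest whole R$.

R$7,492,851

Contribution margin per unit = R$170.64 − R$66.53 = R$104.11, a CM ratio of R$104.11 ÷ R$170.64 = 0.6101.
Break-even sales = FC ÷ CM ratio = R$4,571,500 × R$170.64 / R$104.11 = R$7,492,851.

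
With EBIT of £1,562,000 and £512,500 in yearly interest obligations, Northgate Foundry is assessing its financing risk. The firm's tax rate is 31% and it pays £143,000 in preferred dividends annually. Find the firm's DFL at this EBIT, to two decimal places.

1.85

Annual interest charges come to £512,500.00.
Pre-tax preferred-dividend burden = £143,000 ÷ (1 − 0.31) = £207,246.38.
DFL = EBIT ÷ [EBIT − I − D_p/(1−t)] = £1,562,000 ÷ [£1,562,000 − £512,500.00 − £207,246.38] = £1,562,000 ÷ £842,253.62 = 1.8545.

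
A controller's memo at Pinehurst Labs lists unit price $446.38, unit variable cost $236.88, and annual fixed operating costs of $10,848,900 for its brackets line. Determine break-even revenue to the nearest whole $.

$23,115,666

Contribution margin per unit = $446.38 − $236.88 = $209.50, a CM ratio of $209.50 ÷ $446.38 = 0.4693.
Break-even revenue = fixed costs × price ÷ CM = $10,848,900 × $446.38 ÷ $209.50 = $23,115,666.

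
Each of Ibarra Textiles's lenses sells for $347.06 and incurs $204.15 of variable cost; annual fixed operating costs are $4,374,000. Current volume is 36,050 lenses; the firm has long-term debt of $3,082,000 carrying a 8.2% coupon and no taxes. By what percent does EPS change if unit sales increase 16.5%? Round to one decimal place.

At 36,050 units, contribution = 36,050 × $142.91 = $5,151,905.50.
EBIT = $5,151,905.50 − $4,374,000 = $777,905.50.
Interest = $252,724.00, so EBIT − I = $525,181.50.
DCL = total CM / (EBIT − I) = $5,151,905.50 / $525,181.50 = 9.8098.
%ΔEPS = DCL × %ΔSales = 9.8098 × +16.5% = +161.9%.

+161.9%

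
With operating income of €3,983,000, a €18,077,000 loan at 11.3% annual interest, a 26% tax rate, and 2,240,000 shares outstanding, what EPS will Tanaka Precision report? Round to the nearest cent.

€0.64

Pre-tax income = €3,983,000 − €2,042,701.00 = €1,940,299.00.
After tax at 26%: net income = €1,940,299.00 × 0.74 = €1,435,821.26.
EPS = €1,435,821.26 ÷ 2,240,000 = €0.64.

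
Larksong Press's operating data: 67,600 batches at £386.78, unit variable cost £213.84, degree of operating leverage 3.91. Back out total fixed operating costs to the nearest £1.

Total contribution margin = 67,600 × £172.94 = £11,690,744.00.
Since DOL = CM ÷ EBIT, EBIT = £11,690,744.00 ÷ 3.91 = £2,989,960.10.
Fixed costs = CM − EBIT = £11,690,744.00 − £2,989,960.10 = £8,700,784.

£8,700,784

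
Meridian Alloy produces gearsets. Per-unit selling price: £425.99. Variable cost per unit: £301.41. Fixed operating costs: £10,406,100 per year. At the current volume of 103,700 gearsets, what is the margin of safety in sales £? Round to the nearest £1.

Contribution margin per unit = £425.99 − £301.41 = £124.58. Break-even units = £10,406,100 ÷ £124.58 = 83,529.46; break-even revenue = 83,529.46 × £425.99 = £35,582,714.23.
Current sales = 103,700 × £425.99 = £44,175,163.00.
Margin of safety = £44,175,163.00 − £35,582,714.23 = £8,592,449.

£8,592,449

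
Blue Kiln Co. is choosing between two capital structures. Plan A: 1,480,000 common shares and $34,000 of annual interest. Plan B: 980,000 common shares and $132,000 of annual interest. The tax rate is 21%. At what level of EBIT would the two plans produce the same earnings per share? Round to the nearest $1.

$324,080

Set EPS_A = EPS_B: (EBIT − $34,000)(1 − 0.21) ÷ 1,480,000 = (EBIT − $132,000)(1 − 0.21) ÷ 980,000.
The (1 − t) factor cancels: (EBIT − 34,000) × 980,000 = (EBIT − 132,000) × 1,480,000.
EBIT × (1,480,000 − 980,000) = 132,000 × 1,480,000 − 34,000 × 980,000 = 162,040,000,000, so EBIT = 162,040,000,000 ÷ 500,000 = 324,080.00.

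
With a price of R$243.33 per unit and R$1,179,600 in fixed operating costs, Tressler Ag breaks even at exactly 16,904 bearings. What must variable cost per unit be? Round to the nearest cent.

Contribution per unit must be FC / Q = R$1,179,600 / 16,904 = R$69.7823.
Variable cost per unit = R$243.33 − R$69.7823 = R$173.55.

R$173.55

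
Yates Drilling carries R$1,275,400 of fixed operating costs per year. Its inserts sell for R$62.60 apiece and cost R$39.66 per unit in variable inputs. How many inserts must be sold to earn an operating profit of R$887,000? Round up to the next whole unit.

Unit CM = price − variable cost = R$62.60 − R$39.66 = R$22.94.
Required volume = (fixed costs + target profit) ÷ CM = (R$1,275,400 + R$887,000) ÷ R$22.94 = 94,263.30, so 94,264 inserts.

94,264 inserts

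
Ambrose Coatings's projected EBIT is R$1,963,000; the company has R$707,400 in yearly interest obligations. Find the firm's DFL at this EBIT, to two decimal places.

1.56

Interest = R$707,400.00.
DFL = EBIT ÷ (EBIT − I) = R$1,963,000 ÷ (R$1,963,000 − R$707,400.00) = R$1,963,000 ÷ R$1,255,600.00 = 1.5634.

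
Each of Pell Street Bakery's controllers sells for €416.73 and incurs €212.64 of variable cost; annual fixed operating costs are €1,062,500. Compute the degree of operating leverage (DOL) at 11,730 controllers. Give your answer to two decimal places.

1.80

At 11,730 units, contribution = 11,730 × €204.09 = €2,393,975.70.
Subtracting fixed costs: EBIT = €2,393,975.70 − €1,062,500 = €1,331,475.70.
Degree of operating leverage = €2,393,975.70 / €1,331,475.70 = 1.7980.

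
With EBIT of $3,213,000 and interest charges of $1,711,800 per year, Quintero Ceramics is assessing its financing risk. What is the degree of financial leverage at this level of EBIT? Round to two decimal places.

Annual interest charges come to $1,711,800.00.
DFL = EBIT ÷ (EBIT − I) = $3,213,000 ÷ ($3,213,000 − $1,711,800.00) = $3,213,000 ÷ $1,501,200.00 = 2.1403.

2.14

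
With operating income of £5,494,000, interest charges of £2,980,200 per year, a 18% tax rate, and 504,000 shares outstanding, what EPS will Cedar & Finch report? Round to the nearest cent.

Pre-tax income = £5,494,000 − £2,980,200.00 = £2,513,800.00.
After tax at 18%: net income = £2,513,800.00 × 0.82 = £2,061,316.00.
Per share: £2,061,316.00 / 504,000 shares = £4.09.

£4.09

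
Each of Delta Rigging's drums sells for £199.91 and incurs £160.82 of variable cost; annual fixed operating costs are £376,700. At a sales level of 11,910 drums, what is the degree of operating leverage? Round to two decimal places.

Total contribution margin = 11,910 × £39.09 = £465,561.90.
Subtracting fixed costs: EBIT = £465,561.90 − £376,700 = £88,861.90.
DOL = contribution ÷ EBIT = £465,561.90 ÷ £88,861.90 = 5.2392.

5.24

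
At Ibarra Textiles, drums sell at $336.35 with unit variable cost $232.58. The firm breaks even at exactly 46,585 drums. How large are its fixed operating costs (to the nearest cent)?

Unit CM = price − variable cost = $336.35 − $232.58 = $103.77.
Fixed costs = break-even units × CM = 46,585 × $103.77 = $4,834,125.45.

$4,834,125.45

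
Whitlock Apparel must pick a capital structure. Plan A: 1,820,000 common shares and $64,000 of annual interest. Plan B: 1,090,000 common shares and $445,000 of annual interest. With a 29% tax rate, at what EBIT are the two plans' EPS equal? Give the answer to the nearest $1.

Set EPS_A = EPS_B: (EBIT − $64,000)(1 − 0.29) ÷ 1,820,000 = (EBIT − $445,000)(1 − 0.29) ÷ 1,090,000.
The (1 − t) factor cancels: (EBIT − 64,000) × 1,090,000 = (EBIT − 445,000) × 1,820,000.
Solving, EBIT = (445,000·1,820,000 − 64,000·1,090,000) / (1,820,000 − 1,090,000) = 740,140,000,000 / 730,000 = 1,013,890.41.

$1,013,890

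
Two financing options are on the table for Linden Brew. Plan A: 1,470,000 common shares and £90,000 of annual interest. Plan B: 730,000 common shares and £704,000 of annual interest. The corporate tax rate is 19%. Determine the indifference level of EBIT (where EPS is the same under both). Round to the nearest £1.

£1,309,703

Set EPS_A = EPS_B: (EBIT − £90,000)(1 − 0.19) ÷ 1,470,000 = (EBIT − £704,000)(1 − 0.19) ÷ 730,000.
The (1 − t) factor cancels: (EBIT − 90,000) × 730,000 = (EBIT − 704,000) × 1,470,000.
Solving, EBIT = (704,000·1,470,000 − 90,000·730,000) / (1,470,000 − 730,000) = 969,180,000,000 / 740,000 = 1,309,702.70.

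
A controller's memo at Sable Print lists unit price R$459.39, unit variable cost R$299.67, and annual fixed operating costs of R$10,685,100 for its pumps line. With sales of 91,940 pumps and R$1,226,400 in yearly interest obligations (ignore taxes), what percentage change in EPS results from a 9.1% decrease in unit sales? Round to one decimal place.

At 91,940 units, contribution = 91,940 × R$159.72 = R$14,684,656.80.
Operating income = contribution − fixed costs = R$14,684,656.80 − R$10,685,100 = R$3,999,556.80.
After interest of R$1,226,400.00, pre-tax earnings = R$2,773,156.80.
DCL = total CM / (EBIT − I) = R$14,684,656.80 / R$2,773,156.80 = 5.2953.
EPS therefore changes by 5.2953 × (-9.1%) = -48.2%.

-48.2%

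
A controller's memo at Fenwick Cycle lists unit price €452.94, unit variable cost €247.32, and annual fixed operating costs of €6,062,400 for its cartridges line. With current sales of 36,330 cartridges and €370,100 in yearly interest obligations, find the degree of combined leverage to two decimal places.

7.20

Contribution at this volume is 36,330 × €205.62 = €7,470,174.60.
Operating income = contribution − fixed costs = €7,470,174.60 − €6,062,400 = €1,407,774.60. Interest = €370,100.00, so EBIT − I = €1,037,674.60.
DCL = contribution ÷ (EBIT − I) = €7,470,174.60 ÷ €1,037,674.60 = 7.1990.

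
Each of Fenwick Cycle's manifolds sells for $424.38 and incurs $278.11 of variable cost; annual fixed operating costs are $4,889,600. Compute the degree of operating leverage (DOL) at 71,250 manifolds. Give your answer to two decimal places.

1.88

At 71,250 units, contribution = 71,250 × $146.27 = $10,421,737.50.
EBIT = $10,421,737.50 − $4,889,600 = $5,532,137.50.
So DOL = total CM / EBIT = $10,421,737.50 / $5,532,137.50 = 1.8839.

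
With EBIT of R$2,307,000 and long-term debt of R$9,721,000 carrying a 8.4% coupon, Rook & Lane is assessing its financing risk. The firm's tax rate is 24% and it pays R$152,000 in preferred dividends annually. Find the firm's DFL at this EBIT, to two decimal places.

Annual interest charges come to R$816,564.00.
Pre-tax preferred-dividend burden = R$152,000 ÷ (1 − 0.24) = R$200,000.00.
DFL = EBIT ÷ [EBIT − I − D_p/(1−t)] = R$2,307,000 ÷ [R$2,307,000 − R$816,564.00 − R$200,000.00] = R$2,307,000 ÷ R$1,290,436.00 = 1.7878.

1.79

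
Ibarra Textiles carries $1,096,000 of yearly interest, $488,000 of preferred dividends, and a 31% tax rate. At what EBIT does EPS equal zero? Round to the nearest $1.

$1,803,246

Grossing the preferred dividend up to pre-tax terms: $488,000 / (1 − 0.31) = $707,246.38.
EPS = 0 when EBIT covers interest plus the pre-tax preferred burden: $1,096,000 + $707,246.38 = $1,803,246.38.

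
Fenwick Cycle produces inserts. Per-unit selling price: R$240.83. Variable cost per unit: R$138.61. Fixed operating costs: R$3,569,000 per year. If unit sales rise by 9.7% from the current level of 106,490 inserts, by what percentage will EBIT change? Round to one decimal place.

+14.4%

At 106,490 units, contribution = 106,490 × R$102.22 = R$10,885,407.80.
EBIT = R$10,885,407.80 − R$3,569,000 = R$7,316,407.80.
So DOL = total CM / EBIT = R$10,885,407.80 / R$7,316,407.80 = 1.4878.
Operating income changes by 1.4878 × +9.7% = +14.4%.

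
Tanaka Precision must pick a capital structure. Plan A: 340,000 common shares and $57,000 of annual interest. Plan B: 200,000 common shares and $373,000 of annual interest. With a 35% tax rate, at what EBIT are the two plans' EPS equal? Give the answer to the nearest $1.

At indifference, (EBIT − 57,000)(1 − t)/340,000 = (EBIT − 373,000)(1 − t)/200,000.
Cancelling (1 − t) and cross-multiplying: 200,000·(EBIT − 57,000) = 340,000·(EBIT − 373,000).
EBIT × (340,000 − 200,000) = 373,000 × 340,000 − 57,000 × 200,000 = 115,420,000,000, so EBIT = 115,420,000,000 ÷ 140,000 = 824,428.57.

$824,429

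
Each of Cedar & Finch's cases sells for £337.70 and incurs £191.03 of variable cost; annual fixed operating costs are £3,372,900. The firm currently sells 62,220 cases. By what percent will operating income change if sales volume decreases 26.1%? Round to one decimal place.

Total contribution margin = 62,220 × £146.67 = £9,125,807.40.
Subtracting fixed costs: EBIT = £9,125,807.40 − £3,372,900 = £5,752,907.40.
So DOL = total CM / EBIT = £9,125,807.40 / £5,752,907.40 = 1.5863.
Operating income changes by 1.5863 × -26.1% = -41.4%.

-41.4%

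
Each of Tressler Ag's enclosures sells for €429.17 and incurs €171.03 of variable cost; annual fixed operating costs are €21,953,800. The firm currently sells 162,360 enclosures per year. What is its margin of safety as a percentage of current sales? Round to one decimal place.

Unit CM = price − variable cost = €429.17 − €171.03 = €258.14. Break-even units = €21,953,800 ÷ €258.14 = 85,046.10; break-even revenue = 85,046.10 × €429.17 = €36,499,234.31.
Actual sales revenue = 162,360 × €429.17 = €69,680,041.20.
Margin of safety = (€69,680,041.20 − €36,499,234.31) ÷ €69,680,041.20 = 47.6%.

47.6%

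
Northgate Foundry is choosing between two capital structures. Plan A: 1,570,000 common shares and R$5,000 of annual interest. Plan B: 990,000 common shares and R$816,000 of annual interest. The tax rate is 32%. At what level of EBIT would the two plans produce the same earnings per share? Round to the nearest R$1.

R$2,200,293

At indifference, (EBIT − 5,000)(1 − t)/1,570,000 = (EBIT − 816,000)(1 − t)/990,000.
The (1 − t) factor cancels: (EBIT − 5,000) × 990,000 = (EBIT − 816,000) × 1,570,000.
EBIT × (1,570,000 − 990,000) = 816,000 × 1,570,000 − 5,000 × 990,000 = 1,276,170,000,000, so EBIT = 1,276,170,000,000 ÷ 580,000 = 2,200,293.10.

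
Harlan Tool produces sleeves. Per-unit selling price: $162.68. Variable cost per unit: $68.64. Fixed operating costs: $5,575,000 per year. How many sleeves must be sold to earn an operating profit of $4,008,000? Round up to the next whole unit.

101,904 sleeves

Contribution margin per unit = $162.68 − $68.64 = $94.04.
Required volume = (fixed costs + target profit) ÷ CM = ($5,575,000 + $4,008,000) ÷ $94.04 = 101,903.45, so 101,904 sleeves.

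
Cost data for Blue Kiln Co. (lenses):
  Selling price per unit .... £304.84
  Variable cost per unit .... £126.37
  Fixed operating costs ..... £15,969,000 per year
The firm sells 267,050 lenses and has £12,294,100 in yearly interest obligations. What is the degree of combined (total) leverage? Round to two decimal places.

At 267,050 units, contribution = 267,050 × £178.47 = £47,660,413.50.
Operating income = contribution − fixed costs = £47,660,413.50 − £15,969,000 = £31,691,413.50. Interest = £12,294,100.00, so EBIT − I = £19,397,313.50.
Degree of total leverage = total CM / (EBIT − interest) = £47,660,413.50 / £19,397,313.50 = 2.4571.

2.46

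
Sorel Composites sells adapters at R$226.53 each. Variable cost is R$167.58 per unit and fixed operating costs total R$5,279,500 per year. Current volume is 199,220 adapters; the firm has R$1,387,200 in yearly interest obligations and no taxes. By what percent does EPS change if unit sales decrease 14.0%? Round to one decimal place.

-32.4%

Total contribution margin = 199,220 × R$58.95 = R$11,744,019.00.
Operating income = contribution − fixed costs = R$11,744,019.00 − R$5,279,500 = R$6,464,519.00.
After interest of R$1,387,200.00, pre-tax earnings = R$5,077,319.00.
DCL = total CM / (EBIT − I) = R$11,744,019.00 / R$5,077,319.00 = 2.3130.
%ΔEPS = DCL × %ΔSales = 2.3130 × -14.0% = -32.4%.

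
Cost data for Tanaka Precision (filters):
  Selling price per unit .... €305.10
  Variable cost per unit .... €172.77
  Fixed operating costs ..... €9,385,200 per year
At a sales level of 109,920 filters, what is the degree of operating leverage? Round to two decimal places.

2.82

At 109,920 units, contribution = 109,920 × €132.33 = €14,545,713.60.
Operating income = contribution − fixed costs = €14,545,713.60 − €9,385,200 = €5,160,513.60.
Degree of operating leverage = €14,545,713.60 / €5,160,513.60 = 2.8187.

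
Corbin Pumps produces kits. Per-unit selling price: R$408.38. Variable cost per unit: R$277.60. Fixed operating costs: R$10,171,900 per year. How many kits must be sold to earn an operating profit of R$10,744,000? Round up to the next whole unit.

159,932 kits

Unit CM = price − variable cost = R$408.38 − R$277.60 = R$130.78.
Required volume = (fixed costs + target profit) ÷ CM = (R$10,171,900 + R$10,744,000) ÷ R$130.78 = 159,931.95, so 159,932 kits.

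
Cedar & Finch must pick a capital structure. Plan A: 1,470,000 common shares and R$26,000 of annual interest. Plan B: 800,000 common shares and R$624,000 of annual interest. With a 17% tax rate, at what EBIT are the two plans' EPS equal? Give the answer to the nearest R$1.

R$1,338,030

At indifference, (EBIT − 26,000)(1 − t)/1,470,000 = (EBIT − 624,000)(1 − t)/800,000.
Cancelling (1 − t) and cross-multiplying: 800,000·(EBIT − 26,000) = 1,470,000·(EBIT − 624,000).
EBIT × (1,470,000 − 800,000) = 624,000 × 1,470,000 − 26,000 × 800,000 = 896,480,000,000, so EBIT = 896,480,000,000 ÷ 670,000 = 1,338,029.85.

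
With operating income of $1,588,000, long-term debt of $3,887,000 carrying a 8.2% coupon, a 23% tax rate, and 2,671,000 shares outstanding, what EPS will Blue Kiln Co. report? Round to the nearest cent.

$0.37

Pre-tax income = $1,588,000 − $318,734.00 = $1,269,266.00.
Net income = $1,269,266.00 × (1 − 0.23) = $977,334.82.
Per share: $977,334.82 / 2,671,000 shares = $0.37.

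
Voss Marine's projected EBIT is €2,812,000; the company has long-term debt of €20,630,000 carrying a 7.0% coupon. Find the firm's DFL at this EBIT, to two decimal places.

Interest = €1,444,100.00.
Degree of financial leverage = EBIT / (EBIT − interest) = €2,812,000 / €1,367,900.00 = 2.0557.

2.06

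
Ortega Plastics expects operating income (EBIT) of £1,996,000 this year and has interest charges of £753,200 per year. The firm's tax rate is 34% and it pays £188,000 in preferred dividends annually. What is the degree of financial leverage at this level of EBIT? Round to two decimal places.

Annual interest charges come to £753,200.00.
Pre-tax preferred-dividend burden = £188,000 ÷ (1 − 0.34) = £284,848.48.
DFL = EBIT ÷ [EBIT − I − D_p/(1−t)] = £1,996,000 ÷ [£1,996,000 − £753,200.00 − £284,848.48] = £1,996,000 ÷ £957,951.52 = 2.0836.

2.08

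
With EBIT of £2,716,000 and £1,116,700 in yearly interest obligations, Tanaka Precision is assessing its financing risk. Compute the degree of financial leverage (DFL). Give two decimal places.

1.70

Interest = £1,116,700.00.
Degree of financial leverage = EBIT / (EBIT − interest) = £2,716,000 / £1,599,300.00 = 1.6982.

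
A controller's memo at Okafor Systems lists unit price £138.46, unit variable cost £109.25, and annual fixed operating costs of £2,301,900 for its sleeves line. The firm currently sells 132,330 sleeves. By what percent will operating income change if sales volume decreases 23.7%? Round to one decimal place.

-58.6%

At 132,330 units, contribution = 132,330 × £29.21 = £3,865,359.30.
EBIT = £3,865,359.30 − £2,301,900 = £1,563,459.30.
So DOL = total CM / EBIT = £3,865,359.30 / £1,563,459.30 = 2.4723.
Operating income changes by 2.4723 × -23.7% = -58.6%.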